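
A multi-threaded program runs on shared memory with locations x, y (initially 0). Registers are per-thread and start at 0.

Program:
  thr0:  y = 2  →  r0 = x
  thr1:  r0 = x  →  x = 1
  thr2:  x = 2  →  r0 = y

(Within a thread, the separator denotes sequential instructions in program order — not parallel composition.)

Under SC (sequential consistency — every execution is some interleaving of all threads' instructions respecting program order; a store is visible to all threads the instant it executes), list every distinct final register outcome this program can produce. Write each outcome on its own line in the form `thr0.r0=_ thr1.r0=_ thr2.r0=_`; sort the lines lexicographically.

thr0.r0=0 thr1.r0=0 thr2.r0=2
thr0.r0=0 thr1.r0=2 thr2.r0=2
thr0.r0=1 thr1.r0=0 thr2.r0=0
thr0.r0=1 thr1.r0=0 thr2.r0=2
thr0.r0=1 thr1.r0=2 thr2.r0=0
thr0.r0=1 thr1.r0=2 thr2.r0=2
thr0.r0=2 thr1.r0=0 thr2.r0=0
thr0.r0=2 thr1.r0=0 thr2.r0=2
thr0.r0=2 thr1.r0=2 thr2.r0=0
thr0.r0=2 thr1.r0=2 thr2.r0=2

outcome vector order: (thr0.r0,thr1.r0,thr2.r0)
|SC outcomes| = 10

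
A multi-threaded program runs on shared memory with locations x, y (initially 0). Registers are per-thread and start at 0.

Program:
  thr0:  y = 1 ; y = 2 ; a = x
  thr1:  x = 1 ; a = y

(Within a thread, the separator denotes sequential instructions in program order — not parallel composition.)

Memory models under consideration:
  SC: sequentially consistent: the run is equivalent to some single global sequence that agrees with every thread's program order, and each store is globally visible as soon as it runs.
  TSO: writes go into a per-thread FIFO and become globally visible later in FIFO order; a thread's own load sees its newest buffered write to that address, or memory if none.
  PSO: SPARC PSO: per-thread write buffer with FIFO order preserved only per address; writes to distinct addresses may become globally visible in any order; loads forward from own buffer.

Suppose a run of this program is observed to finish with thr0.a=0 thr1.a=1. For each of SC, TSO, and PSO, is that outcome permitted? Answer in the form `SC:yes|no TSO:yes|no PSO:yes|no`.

outcome vector order: (thr0.a,thr1.a)
SC: 4 outcomes — {<0 2>; <1 0>; <1 1>; <1 2>}
TSO: 6 outcomes — {<0 0>; <0 1>; <0 2>; <1 0>; <1 1>; <1 2>}
PSO: 6 outcomes — {<0 0>; <0 1>; <0 2>; <1 0>; <1 1>; <1 2>}
target <0 1> ∈ {TSO,PSO}

SC:no TSO:yes PSO:yes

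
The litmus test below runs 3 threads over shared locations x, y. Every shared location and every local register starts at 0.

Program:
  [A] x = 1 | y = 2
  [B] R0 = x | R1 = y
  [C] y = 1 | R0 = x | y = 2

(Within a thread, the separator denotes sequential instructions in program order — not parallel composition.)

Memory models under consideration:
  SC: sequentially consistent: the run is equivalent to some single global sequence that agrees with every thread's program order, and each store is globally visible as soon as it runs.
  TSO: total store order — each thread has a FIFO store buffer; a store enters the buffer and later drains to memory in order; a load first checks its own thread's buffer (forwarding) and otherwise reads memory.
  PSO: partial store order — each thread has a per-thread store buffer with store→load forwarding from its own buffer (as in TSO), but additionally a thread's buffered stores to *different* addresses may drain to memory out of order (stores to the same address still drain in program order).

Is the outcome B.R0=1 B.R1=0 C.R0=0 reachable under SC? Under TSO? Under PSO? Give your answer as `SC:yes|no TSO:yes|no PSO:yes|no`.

SC:no TSO:yes PSO:yes

outcome vector order: (B.R0,B.R1,C.R0)
under SC → <0 0 0>, <0 0 1>, <0 1 0>, <0 1 1>, <0 2 0>, <0 2 1>, <1 0 1>, <1 1 0>, <1 1 1>, <1 2 0>, <1 2 1>
under TSO → <0 0 0>, <0 0 1>, <0 1 0>, <0 1 1>, <0 2 0>, <0 2 1>, <1 0 0>, <1 0 1>, <1 1 0>, <1 1 1>, <1 2 0>, <1 2 1>
under PSO → <0 0 0>, <0 0 1>, <0 1 0>, <0 1 1>, <0 2 0>, <0 2 1>, <1 0 0>, <1 0 1>, <1 1 0>, <1 1 1>, <1 2 0>, <1 2 1>
target <1 0 0> ∈ {TSO,PSO}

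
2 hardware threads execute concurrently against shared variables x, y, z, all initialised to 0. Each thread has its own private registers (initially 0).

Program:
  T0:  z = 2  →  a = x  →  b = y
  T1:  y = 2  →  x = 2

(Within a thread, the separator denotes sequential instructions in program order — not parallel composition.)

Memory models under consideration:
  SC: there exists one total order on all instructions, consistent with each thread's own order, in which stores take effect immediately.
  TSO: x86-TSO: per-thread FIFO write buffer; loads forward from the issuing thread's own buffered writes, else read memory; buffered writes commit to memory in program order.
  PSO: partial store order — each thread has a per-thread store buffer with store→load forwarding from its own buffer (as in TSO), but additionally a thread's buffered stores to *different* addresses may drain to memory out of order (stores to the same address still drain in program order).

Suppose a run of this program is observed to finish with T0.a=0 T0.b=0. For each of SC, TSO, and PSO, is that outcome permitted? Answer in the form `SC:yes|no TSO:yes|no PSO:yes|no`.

outcome vector order: (T0.a,T0.b)
under SC → 00; 02; 22
under TSO → 00; 02; 22
under PSO → 00; 02; 20; 22
target 00 ∈ {SC,TSO,PSO}

SC:yes TSO:yes PSO:yes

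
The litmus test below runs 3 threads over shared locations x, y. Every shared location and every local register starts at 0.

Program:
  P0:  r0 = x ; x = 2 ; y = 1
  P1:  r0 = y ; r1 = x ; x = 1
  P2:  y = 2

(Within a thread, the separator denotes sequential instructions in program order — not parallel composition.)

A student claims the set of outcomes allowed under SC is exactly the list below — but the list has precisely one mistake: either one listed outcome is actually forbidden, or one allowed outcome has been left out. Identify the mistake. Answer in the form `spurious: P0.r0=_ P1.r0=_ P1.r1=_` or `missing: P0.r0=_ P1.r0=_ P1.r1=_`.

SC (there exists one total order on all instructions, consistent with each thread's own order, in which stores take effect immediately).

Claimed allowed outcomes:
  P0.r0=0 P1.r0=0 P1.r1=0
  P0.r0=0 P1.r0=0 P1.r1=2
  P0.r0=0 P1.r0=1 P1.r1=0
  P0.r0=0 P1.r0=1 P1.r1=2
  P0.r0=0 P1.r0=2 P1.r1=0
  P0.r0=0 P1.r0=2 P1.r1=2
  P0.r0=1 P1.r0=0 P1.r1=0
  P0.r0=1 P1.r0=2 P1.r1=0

outcome vector order: (P0.r0,P1.r0,P1.r1)
[SC] allowed = {000, 002, 012, 020, 022, 100, 120}
claimed∖SC = {010}

spurious: P0.r0=0 P1.r0=1 P1.r1=0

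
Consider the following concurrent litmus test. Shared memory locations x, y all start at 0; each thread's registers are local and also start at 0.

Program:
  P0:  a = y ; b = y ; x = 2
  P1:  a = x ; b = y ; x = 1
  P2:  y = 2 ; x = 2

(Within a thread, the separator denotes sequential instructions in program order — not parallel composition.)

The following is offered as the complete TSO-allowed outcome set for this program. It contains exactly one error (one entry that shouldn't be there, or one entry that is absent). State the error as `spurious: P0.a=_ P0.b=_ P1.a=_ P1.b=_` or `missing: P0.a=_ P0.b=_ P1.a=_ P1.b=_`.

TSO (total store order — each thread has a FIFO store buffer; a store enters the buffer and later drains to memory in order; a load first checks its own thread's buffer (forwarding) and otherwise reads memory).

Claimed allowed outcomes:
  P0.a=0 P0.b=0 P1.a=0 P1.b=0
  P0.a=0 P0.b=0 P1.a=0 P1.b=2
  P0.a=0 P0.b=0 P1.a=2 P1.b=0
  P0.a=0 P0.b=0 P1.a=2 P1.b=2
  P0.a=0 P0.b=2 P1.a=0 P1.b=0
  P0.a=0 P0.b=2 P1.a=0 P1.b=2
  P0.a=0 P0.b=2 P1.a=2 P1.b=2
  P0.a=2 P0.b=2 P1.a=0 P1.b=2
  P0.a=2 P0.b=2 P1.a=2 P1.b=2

outcome vector order: (P0.a,P0.b,P1.a,P1.b)
TSO: 10 outcomes — {0000, 0002, 0020, 0022, 0200, 0202, 0222, 2200, 2202, 2222}
TSO∖claimed = {2200}

missing: P0.a=2 P0.b=2 P1.a=0 P1.b=0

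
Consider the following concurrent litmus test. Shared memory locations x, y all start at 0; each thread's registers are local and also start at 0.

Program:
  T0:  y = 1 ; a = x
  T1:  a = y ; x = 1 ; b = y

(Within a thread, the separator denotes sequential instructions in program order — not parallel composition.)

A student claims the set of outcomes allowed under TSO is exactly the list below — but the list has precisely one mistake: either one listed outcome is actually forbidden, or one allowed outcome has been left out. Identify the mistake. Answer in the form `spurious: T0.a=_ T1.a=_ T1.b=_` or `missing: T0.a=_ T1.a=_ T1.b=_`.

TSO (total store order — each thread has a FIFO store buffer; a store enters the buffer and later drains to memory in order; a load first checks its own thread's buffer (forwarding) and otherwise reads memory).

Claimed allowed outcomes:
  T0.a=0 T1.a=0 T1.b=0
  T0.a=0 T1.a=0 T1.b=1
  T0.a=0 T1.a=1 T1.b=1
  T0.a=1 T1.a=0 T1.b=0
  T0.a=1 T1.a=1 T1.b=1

outcome vector order: (T0.a,T1.a,T1.b)
TSO: 6 outcomes — {(0,0,0), (0,0,1), (0,1,1), (1,0,0), (1,0,1), (1,1,1)}
TSO∖claimed = {(1,0,1)}

missing: T0.a=1 T1.a=0 T1.b=1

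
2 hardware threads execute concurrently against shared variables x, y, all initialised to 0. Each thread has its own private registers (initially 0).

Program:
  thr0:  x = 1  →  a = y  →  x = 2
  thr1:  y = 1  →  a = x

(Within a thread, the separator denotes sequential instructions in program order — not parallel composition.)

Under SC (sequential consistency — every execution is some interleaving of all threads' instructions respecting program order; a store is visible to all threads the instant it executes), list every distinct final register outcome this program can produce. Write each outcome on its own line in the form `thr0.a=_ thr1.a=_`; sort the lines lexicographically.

thr0.a=0 thr1.a=1
thr0.a=0 thr1.a=2
thr0.a=1 thr1.a=0
thr0.a=1 thr1.a=1
thr0.a=1 thr1.a=2

outcome vector order: (thr0.a,thr1.a)
|SC outcomes| = 5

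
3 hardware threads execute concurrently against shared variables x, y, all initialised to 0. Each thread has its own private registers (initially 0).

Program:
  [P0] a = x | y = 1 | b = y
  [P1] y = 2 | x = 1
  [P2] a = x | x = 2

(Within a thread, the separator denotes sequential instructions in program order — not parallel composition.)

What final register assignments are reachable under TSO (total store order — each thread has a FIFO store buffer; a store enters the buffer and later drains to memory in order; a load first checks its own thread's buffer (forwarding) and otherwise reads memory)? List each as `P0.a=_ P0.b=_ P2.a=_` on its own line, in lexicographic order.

P0.a=0 P0.b=1 P2.a=0
P0.a=0 P0.b=1 P2.a=1
P0.a=0 P0.b=2 P2.a=0
P0.a=0 P0.b=2 P2.a=1
P0.a=1 P0.b=1 P2.a=0
P0.a=1 P0.b=1 P2.a=1
P0.a=2 P0.b=1 P2.a=0
P0.a=2 P0.b=1 P2.a=1
P0.a=2 P0.b=2 P2.a=0

outcome vector order: (P0.a,P0.b,P2.a)
|TSO outcomes| = 9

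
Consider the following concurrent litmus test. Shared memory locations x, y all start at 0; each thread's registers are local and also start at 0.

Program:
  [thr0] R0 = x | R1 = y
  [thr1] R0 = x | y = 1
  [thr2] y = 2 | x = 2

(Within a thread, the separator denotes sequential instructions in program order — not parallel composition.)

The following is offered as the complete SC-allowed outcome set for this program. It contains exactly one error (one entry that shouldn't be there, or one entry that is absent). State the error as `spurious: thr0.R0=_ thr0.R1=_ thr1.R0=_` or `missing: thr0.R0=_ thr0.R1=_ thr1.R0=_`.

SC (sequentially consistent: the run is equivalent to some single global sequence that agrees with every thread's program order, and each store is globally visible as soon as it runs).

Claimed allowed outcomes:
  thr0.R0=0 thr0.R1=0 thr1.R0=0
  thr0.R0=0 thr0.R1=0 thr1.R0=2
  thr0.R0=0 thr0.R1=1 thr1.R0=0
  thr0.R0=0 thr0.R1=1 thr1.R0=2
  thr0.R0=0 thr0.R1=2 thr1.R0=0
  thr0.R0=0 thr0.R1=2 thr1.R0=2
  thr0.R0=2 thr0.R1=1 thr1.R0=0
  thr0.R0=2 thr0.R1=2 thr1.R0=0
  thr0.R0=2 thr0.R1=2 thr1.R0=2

outcome vector order: (thr0.R0,thr0.R1,thr1.R0)
[SC] allowed = {(0,0,0); (0,0,2); (0,1,0); (0,1,2); (0,2,0); (0,2,2); (2,1,0); (2,1,2); (2,2,0); (2,2,2)}
SC∖claimed = {(2,1,2)}

missing: thr0.R0=2 thr0.R1=1 thr1.R0=2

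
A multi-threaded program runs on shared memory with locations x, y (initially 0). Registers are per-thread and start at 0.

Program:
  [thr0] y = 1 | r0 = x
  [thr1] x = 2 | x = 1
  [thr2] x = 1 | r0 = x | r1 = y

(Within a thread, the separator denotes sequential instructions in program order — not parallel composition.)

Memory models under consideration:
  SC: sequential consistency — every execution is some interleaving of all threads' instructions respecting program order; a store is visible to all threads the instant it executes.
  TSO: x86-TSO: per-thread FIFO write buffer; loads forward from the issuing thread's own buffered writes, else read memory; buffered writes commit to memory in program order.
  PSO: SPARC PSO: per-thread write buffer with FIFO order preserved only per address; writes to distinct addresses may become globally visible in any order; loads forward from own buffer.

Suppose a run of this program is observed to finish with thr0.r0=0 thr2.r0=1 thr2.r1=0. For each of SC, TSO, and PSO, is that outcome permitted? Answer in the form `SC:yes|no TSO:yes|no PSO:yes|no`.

SC:no TSO:yes PSO:yes

outcome vector order: (thr0.r0,thr2.r0,thr2.r1)
[SC] allowed = {011, 021, 110, 111, 120, 121, 210, 211, 220, 221}
[TSO] allowed = {010, 011, 020, 021, 110, 111, 120, 121, 210, 211, 220, 221}
[PSO] allowed = {010, 011, 020, 021, 110, 111, 120, 121, 210, 211, 220, 221}
target 010 ∈ {TSO,PSO}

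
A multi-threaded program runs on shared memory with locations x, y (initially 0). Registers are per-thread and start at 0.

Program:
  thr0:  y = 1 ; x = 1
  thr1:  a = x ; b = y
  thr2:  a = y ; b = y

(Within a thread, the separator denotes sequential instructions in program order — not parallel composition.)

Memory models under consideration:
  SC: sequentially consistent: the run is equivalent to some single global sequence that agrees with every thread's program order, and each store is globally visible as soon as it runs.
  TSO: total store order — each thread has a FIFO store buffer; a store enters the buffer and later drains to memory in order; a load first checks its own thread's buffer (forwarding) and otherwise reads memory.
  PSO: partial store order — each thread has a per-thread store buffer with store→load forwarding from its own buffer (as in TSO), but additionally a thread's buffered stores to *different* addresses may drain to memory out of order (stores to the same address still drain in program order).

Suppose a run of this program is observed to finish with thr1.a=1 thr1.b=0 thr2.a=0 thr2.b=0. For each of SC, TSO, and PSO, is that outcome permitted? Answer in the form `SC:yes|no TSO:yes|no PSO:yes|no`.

SC:no TSO:no PSO:yes

outcome vector order: (thr1.a,thr1.b,thr2.a,thr2.b)
SC: 9 outcomes — {0000; 0001; 0011; 0100; 0101; 0111; 1100; 1101; 1111}
TSO: 9 outcomes — {0000; 0001; 0011; 0100; 0101; 0111; 1100; 1101; 1111}
PSO: 12 outcomes — {0000; 0001; 0011; 0100; 0101; 0111; 1000; 1001; 1011; 1100; 1101; 1111}
target 1000 ∈ {PSO}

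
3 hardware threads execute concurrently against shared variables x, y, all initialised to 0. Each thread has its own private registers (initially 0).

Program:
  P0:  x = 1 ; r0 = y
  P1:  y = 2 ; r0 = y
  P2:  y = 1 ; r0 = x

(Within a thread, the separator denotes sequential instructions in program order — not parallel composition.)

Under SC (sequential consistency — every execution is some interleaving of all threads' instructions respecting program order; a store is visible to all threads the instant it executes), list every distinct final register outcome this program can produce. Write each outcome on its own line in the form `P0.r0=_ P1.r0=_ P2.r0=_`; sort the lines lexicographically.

P0.r0=0 P1.r0=1 P2.r0=1
P0.r0=0 P1.r0=2 P2.r0=1
P0.r0=1 P1.r0=1 P2.r0=0
P0.r0=1 P1.r0=1 P2.r0=1
P0.r0=1 P1.r0=2 P2.r0=0
P0.r0=1 P1.r0=2 P2.r0=1
P0.r0=2 P1.r0=1 P2.r0=1
P0.r0=2 P1.r0=2 P2.r0=0
P0.r0=2 P1.r0=2 P2.r0=1

outcome vector order: (P0.r0,P1.r0,P2.r0)
|SC outcomes| = 9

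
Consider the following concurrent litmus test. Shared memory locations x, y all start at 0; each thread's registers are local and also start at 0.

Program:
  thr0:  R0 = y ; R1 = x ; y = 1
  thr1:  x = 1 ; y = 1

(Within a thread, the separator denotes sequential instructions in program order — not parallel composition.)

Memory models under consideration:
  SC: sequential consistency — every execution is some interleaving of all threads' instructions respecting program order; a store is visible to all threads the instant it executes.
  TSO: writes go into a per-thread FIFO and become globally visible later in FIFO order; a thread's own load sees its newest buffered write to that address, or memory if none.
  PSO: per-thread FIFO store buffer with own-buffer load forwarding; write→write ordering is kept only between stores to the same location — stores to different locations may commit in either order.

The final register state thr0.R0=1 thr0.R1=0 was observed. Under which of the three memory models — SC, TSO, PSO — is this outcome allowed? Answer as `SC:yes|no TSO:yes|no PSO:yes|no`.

SC:no TSO:no PSO:yes

outcome vector order: (thr0.R0,thr0.R1)
under SC → (0,0), (0,1), (1,1)
under TSO → (0,0), (0,1), (1,1)
under PSO → (0,0), (0,1), (1,0), (1,1)
target (1,0) ∈ {PSO}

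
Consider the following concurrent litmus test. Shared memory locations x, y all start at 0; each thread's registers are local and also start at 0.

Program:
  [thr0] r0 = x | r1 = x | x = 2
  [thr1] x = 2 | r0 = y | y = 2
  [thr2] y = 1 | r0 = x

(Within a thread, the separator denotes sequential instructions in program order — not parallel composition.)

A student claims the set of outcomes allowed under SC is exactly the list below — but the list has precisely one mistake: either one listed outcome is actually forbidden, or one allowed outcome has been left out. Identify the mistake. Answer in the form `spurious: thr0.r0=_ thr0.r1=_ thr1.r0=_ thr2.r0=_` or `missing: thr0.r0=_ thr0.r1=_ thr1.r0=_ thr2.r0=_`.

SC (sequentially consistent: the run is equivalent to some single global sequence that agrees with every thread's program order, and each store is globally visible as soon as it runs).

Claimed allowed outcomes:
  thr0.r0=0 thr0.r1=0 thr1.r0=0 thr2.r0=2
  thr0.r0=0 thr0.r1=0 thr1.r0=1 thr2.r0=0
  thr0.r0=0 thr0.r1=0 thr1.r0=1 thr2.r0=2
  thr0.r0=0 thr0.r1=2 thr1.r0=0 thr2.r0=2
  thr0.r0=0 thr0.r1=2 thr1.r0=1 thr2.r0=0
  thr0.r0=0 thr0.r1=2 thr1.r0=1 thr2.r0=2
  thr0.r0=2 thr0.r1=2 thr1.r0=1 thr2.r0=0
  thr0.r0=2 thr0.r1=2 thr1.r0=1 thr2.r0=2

missing: thr0.r0=2 thr0.r1=2 thr1.r0=0 thr2.r0=2

outcome vector order: (thr0.r0,thr0.r1,thr1.r0,thr2.r0)
under SC → <0 0 0 2>, <0 0 1 0>, <0 0 1 2>, <0 2 0 2>, <0 2 1 0>, <0 2 1 2>, <2 2 0 2>, <2 2 1 0>, <2 2 1 2>
SC∖claimed = {<2 2 0 2>}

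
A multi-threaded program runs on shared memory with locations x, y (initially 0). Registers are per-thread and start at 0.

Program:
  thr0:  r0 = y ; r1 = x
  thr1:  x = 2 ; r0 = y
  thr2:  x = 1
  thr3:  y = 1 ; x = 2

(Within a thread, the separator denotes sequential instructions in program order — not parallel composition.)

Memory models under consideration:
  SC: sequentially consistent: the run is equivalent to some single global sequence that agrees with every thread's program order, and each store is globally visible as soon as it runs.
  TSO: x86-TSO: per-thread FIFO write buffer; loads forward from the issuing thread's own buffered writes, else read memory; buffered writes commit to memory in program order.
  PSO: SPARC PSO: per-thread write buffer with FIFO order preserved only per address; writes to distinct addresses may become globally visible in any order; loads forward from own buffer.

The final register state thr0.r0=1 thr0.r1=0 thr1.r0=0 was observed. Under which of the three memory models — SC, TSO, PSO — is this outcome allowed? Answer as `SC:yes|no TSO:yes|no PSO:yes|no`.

outcome vector order: (thr0.r0,thr0.r1,thr1.r0)
[SC] allowed = {000 001 010 011 020 021 101 110 111 120 121}
[TSO] allowed = {000 001 010 011 020 021 100 101 110 111 120 121}
[PSO] allowed = {000 001 010 011 020 021 100 101 110 111 120 121}
target 100 ∈ {TSO,PSO}

SC:no TSO:yes PSO:yes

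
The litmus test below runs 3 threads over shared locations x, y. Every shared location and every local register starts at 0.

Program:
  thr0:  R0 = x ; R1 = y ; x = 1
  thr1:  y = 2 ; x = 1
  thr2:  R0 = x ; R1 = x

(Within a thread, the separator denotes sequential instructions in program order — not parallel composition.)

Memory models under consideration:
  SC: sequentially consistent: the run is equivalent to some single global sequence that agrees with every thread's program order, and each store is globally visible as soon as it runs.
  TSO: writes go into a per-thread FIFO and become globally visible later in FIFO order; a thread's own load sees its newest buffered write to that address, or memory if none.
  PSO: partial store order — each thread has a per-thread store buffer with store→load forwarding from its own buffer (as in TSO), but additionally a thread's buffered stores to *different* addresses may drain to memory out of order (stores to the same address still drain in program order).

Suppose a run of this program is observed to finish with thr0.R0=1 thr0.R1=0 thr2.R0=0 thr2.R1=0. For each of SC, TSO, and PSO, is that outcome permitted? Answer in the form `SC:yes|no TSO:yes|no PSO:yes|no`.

outcome vector order: (thr0.R0,thr0.R1,thr2.R0,thr2.R1)
under SC → 0000 0001 0011 0200 0201 0211 1200 1201 1211
under TSO → 0000 0001 0011 0200 0201 0211 1200 1201 1211
under PSO → 0000 0001 0011 0200 0201 0211 1000 1001 1011 1200 1201 1211
target 1000 ∈ {PSO}

SC:no TSO:no PSO:yes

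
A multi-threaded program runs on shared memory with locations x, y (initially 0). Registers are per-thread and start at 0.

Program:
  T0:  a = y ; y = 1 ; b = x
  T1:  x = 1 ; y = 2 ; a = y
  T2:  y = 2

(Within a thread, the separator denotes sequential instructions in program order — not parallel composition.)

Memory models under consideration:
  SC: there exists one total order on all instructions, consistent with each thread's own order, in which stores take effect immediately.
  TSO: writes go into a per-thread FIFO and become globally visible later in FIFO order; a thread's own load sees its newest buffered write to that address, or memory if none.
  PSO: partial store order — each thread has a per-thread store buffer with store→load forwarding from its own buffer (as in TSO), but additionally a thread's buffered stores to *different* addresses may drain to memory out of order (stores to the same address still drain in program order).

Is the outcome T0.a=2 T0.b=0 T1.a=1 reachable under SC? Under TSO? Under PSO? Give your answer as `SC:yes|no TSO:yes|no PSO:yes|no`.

outcome vector order: (T0.a,T0.b,T1.a)
[SC] allowed = {<0 0 2>; <0 1 1>; <0 1 2>; <2 0 2>; <2 1 1>; <2 1 2>}
[TSO] allowed = {<0 0 1>; <0 0 2>; <0 1 1>; <0 1 2>; <2 0 1>; <2 0 2>; <2 1 1>; <2 1 2>}
[PSO] allowed = {<0 0 1>; <0 0 2>; <0 1 1>; <0 1 2>; <2 0 1>; <2 0 2>; <2 1 1>; <2 1 2>}
target <2 0 1> ∈ {TSO,PSO}

SC:no TSO:yes PSO:yes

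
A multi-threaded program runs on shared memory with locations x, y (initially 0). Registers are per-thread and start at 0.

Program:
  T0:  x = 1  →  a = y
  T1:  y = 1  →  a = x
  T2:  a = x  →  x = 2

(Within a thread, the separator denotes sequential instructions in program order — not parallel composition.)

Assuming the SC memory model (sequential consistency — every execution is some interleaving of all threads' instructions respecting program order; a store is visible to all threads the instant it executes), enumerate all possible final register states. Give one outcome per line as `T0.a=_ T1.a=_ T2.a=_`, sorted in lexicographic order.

T0.a=0 T1.a=1 T2.a=0
T0.a=0 T1.a=1 T2.a=1
T0.a=0 T1.a=2 T2.a=0
T0.a=0 T1.a=2 T2.a=1
T0.a=1 T1.a=0 T2.a=0
T0.a=1 T1.a=0 T2.a=1
T0.a=1 T1.a=1 T2.a=0
T0.a=1 T1.a=1 T2.a=1
T0.a=1 T1.a=2 T2.a=0
T0.a=1 T1.a=2 T2.a=1

outcome vector order: (T0.a,T1.a,T2.a)
|SC outcomes| = 10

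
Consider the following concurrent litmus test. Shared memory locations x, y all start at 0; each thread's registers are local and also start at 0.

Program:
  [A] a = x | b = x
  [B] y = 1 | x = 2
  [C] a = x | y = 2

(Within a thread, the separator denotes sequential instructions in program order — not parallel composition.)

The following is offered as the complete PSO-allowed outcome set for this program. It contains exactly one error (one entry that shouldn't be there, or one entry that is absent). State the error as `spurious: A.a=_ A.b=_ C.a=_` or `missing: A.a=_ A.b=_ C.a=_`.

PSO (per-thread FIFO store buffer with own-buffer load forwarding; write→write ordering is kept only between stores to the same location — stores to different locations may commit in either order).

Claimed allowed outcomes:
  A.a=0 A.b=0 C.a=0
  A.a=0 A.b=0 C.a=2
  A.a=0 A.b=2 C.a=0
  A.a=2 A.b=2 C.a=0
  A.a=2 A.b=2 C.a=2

outcome vector order: (A.a,A.b,C.a)
[PSO] allowed = {0/0/0 0/0/2 0/2/0 0/2/2 2/2/0 2/2/2}
PSO∖claimed = {0/2/2}

missing: A.a=0 A.b=2 C.a=2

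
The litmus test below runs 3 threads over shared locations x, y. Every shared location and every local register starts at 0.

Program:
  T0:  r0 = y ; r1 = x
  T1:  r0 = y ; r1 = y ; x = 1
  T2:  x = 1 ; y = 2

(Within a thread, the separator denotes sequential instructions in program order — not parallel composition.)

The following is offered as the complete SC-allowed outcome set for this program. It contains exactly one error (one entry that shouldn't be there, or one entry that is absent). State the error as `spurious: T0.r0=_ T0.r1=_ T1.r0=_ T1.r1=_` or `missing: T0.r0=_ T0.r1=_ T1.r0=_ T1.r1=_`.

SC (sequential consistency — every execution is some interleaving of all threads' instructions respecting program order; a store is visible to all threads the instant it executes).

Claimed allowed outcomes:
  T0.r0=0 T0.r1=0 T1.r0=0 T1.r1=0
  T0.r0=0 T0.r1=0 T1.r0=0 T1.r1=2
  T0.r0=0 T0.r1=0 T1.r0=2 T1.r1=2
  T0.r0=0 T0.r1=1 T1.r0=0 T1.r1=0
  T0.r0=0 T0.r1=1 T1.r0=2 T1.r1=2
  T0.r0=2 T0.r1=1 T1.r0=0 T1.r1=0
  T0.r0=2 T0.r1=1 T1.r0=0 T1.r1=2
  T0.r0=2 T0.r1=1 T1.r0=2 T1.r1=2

outcome vector order: (T0.r0,T0.r1,T1.r0,T1.r1)
[SC] allowed = {0000 0002 0022 0100 0102 0122 2100 2102 2122}
SC∖claimed = {0102}

missing: T0.r0=0 T0.r1=1 T1.r0=0 T1.r1=2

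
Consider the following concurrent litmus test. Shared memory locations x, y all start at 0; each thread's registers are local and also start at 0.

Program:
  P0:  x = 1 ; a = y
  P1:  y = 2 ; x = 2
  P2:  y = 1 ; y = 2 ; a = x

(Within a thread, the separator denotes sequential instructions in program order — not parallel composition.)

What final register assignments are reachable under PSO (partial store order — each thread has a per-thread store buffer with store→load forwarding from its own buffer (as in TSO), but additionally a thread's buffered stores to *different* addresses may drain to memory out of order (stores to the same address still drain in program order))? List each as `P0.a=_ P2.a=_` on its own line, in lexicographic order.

outcome vector order: (P0.a,P2.a)
|PSO outcomes| = 9

P0.a=0 P2.a=0
P0.a=0 P2.a=1
P0.a=0 P2.a=2
P0.a=1 P2.a=0
P0.a=1 P2.a=1
P0.a=1 P2.a=2
P0.a=2 P2.a=0
P0.a=2 P2.a=1
P0.a=2 P2.a=2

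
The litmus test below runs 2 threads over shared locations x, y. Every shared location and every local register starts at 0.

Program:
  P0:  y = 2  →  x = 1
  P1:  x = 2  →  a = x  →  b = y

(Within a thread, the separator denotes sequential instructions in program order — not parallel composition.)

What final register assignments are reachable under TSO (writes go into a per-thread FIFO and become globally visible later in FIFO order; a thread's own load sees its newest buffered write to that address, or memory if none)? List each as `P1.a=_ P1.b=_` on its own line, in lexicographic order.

P1.a=1 P1.b=2
P1.a=2 P1.b=0
P1.a=2 P1.b=2

outcome vector order: (P1.a,P1.b)
|TSO outcomes| = 3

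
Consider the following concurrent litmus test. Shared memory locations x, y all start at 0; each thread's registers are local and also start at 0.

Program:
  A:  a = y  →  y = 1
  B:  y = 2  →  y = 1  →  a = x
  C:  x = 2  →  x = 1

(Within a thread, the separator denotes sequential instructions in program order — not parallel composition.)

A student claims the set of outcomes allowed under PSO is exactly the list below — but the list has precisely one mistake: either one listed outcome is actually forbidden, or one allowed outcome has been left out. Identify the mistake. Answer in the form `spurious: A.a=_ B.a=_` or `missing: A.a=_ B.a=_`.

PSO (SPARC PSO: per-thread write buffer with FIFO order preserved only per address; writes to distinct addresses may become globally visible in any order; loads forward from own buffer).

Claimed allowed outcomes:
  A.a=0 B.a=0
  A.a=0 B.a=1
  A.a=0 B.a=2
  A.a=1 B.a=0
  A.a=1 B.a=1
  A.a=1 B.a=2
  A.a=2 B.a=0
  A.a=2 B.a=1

missing: A.a=2 B.a=2

outcome vector order: (A.a,B.a)
PSO: 9 outcomes — {00; 01; 02; 10; 11; 12; 20; 21; 22}
PSO∖claimed = {22}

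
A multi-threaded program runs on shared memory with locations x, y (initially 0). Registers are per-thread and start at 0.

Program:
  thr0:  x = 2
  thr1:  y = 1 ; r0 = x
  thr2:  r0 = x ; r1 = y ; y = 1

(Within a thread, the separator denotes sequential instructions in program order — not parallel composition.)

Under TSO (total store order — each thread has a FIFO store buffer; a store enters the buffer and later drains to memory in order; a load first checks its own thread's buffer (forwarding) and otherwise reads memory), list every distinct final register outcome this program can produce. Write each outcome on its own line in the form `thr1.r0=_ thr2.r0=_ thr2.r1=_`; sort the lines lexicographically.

outcome vector order: (thr1.r0,thr2.r0,thr2.r1)
|TSO outcomes| = 8

thr1.r0=0 thr2.r0=0 thr2.r1=0
thr1.r0=0 thr2.r0=0 thr2.r1=1
thr1.r0=0 thr2.r0=2 thr2.r1=0
thr1.r0=0 thr2.r0=2 thr2.r1=1
thr1.r0=2 thr2.r0=0 thr2.r1=0
thr1.r0=2 thr2.r0=0 thr2.r1=1
thr1.r0=2 thr2.r0=2 thr2.r1=0
thr1.r0=2 thr2.r0=2 thr2.r1=1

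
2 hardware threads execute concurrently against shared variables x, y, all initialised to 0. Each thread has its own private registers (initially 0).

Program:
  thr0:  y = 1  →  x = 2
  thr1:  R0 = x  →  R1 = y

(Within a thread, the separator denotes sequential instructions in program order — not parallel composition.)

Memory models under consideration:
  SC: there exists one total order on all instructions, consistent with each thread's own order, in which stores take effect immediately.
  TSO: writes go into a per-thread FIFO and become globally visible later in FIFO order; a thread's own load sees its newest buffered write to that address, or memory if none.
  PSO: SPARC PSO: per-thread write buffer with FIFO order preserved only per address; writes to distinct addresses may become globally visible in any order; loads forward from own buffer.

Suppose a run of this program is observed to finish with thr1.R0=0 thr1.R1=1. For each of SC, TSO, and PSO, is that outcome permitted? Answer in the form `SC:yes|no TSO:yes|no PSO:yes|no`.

SC:yes TSO:yes PSO:yes

outcome vector order: (thr1.R0,thr1.R1)
[SC] allowed = {00 01 21}
[TSO] allowed = {00 01 21}
[PSO] allowed = {00 01 20 21}
target 01 ∈ {SC,TSO,PSO}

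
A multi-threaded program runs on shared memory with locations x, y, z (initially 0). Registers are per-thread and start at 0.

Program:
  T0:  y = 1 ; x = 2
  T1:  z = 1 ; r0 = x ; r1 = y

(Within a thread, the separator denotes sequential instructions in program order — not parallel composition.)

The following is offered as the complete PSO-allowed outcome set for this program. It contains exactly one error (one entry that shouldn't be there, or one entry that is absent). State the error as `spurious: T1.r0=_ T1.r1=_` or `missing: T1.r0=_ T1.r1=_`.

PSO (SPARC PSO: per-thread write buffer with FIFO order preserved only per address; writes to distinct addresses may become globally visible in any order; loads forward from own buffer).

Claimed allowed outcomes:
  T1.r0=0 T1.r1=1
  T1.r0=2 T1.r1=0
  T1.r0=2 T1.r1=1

outcome vector order: (T1.r0,T1.r1)
[PSO] allowed = {<0 0> <0 1> <2 0> <2 1>}
PSO∖claimed = {<0 0>}

missing: T1.r0=0 T1.r1=0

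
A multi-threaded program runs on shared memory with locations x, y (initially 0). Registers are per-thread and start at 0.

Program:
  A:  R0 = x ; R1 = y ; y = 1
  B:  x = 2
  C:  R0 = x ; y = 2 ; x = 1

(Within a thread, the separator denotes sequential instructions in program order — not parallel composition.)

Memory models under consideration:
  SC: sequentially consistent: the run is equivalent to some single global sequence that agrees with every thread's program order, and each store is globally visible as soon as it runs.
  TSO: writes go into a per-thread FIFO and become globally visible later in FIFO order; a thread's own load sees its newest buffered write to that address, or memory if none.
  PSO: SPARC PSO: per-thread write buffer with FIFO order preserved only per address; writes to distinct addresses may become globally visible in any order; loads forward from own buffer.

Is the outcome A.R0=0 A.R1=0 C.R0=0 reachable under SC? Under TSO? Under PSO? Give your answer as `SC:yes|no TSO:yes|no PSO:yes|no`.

outcome vector order: (A.R0,A.R1,C.R0)
SC: 10 outcomes — {(0,0,0) (0,0,2) (0,2,0) (0,2,2) (1,2,0) (1,2,2) (2,0,0) (2,0,2) (2,2,0) (2,2,2)}
TSO: 10 outcomes — {(0,0,0) (0,0,2) (0,2,0) (0,2,2) (1,2,0) (1,2,2) (2,0,0) (2,0,2) (2,2,0) (2,2,2)}
PSO: 12 outcomes — {(0,0,0) (0,0,2) (0,2,0) (0,2,2) (1,0,0) (1,0,2) (1,2,0) (1,2,2) (2,0,0) (2,0,2) (2,2,0) (2,2,2)}
target (0,0,0) ∈ {SC,TSO,PSO}

SC:yes TSO:yes PSO:yes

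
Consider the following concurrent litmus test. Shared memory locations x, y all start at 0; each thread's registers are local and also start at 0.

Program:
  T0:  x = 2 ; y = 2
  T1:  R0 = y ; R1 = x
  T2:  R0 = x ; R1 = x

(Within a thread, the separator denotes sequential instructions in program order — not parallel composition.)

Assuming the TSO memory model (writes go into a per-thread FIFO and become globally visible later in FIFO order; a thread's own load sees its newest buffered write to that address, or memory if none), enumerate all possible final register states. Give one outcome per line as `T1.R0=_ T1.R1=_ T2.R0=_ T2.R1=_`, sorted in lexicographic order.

T1.R0=0 T1.R1=0 T2.R0=0 T2.R1=0
T1.R0=0 T1.R1=0 T2.R0=0 T2.R1=2
T1.R0=0 T1.R1=0 T2.R0=2 T2.R1=2
T1.R0=0 T1.R1=2 T2.R0=0 T2.R1=0
T1.R0=0 T1.R1=2 T2.R0=0 T2.R1=2
T1.R0=0 T1.R1=2 T2.R0=2 T2.R1=2
T1.R0=2 T1.R1=2 T2.R0=0 T2.R1=0
T1.R0=2 T1.R1=2 T2.R0=0 T2.R1=2
T1.R0=2 T1.R1=2 T2.R0=2 T2.R1=2

outcome vector order: (T1.R0,T1.R1,T2.R0,T2.R1)
|TSO outcomes| = 9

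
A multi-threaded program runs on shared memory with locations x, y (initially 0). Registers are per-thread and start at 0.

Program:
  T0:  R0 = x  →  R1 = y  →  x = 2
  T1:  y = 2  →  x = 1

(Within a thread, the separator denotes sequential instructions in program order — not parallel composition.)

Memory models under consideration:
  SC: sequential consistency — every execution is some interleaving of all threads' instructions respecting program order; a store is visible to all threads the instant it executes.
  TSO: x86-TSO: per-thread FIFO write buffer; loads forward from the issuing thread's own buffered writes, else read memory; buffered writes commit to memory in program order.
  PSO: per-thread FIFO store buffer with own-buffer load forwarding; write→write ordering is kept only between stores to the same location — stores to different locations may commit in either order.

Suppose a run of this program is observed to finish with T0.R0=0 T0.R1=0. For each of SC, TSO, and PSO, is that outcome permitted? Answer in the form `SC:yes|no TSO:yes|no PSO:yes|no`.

outcome vector order: (T0.R0,T0.R1)
[SC] allowed = {(0,0); (0,2); (1,2)}
[TSO] allowed = {(0,0); (0,2); (1,2)}
[PSO] allowed = {(0,0); (0,2); (1,0); (1,2)}
target (0,0) ∈ {SC,TSO,PSO}

SC:yes TSO:yes PSO:yes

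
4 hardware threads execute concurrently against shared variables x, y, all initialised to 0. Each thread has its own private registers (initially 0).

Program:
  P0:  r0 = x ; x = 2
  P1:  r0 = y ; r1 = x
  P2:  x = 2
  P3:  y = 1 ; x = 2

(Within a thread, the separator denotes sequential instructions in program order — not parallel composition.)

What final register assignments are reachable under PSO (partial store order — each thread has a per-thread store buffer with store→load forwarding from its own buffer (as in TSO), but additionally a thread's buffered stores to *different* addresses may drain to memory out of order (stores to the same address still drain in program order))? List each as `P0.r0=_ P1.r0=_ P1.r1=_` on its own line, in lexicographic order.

P0.r0=0 P1.r0=0 P1.r1=0
P0.r0=0 P1.r0=0 P1.r1=2
P0.r0=0 P1.r0=1 P1.r1=0
P0.r0=0 P1.r0=1 P1.r1=2
P0.r0=2 P1.r0=0 P1.r1=0
P0.r0=2 P1.r0=0 P1.r1=2
P0.r0=2 P1.r0=1 P1.r1=0
P0.r0=2 P1.r0=1 P1.r1=2

outcome vector order: (P0.r0,P1.r0,P1.r1)
|PSO outcomes| = 8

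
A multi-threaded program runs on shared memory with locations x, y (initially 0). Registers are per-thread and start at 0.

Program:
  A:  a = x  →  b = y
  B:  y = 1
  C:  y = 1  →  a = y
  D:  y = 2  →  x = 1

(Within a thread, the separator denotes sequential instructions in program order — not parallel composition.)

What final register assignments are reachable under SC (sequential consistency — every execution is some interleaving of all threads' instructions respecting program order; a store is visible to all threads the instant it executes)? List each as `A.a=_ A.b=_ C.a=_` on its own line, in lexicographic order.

A.a=0 A.b=0 C.a=1
A.a=0 A.b=0 C.a=2
A.a=0 A.b=1 C.a=1
A.a=0 A.b=1 C.a=2
A.a=0 A.b=2 C.a=1
A.a=0 A.b=2 C.a=2
A.a=1 A.b=1 C.a=1
A.a=1 A.b=1 C.a=2
A.a=1 A.b=2 C.a=1
A.a=1 A.b=2 C.a=2

outcome vector order: (A.a,A.b,C.a)
|SC outcomes| = 10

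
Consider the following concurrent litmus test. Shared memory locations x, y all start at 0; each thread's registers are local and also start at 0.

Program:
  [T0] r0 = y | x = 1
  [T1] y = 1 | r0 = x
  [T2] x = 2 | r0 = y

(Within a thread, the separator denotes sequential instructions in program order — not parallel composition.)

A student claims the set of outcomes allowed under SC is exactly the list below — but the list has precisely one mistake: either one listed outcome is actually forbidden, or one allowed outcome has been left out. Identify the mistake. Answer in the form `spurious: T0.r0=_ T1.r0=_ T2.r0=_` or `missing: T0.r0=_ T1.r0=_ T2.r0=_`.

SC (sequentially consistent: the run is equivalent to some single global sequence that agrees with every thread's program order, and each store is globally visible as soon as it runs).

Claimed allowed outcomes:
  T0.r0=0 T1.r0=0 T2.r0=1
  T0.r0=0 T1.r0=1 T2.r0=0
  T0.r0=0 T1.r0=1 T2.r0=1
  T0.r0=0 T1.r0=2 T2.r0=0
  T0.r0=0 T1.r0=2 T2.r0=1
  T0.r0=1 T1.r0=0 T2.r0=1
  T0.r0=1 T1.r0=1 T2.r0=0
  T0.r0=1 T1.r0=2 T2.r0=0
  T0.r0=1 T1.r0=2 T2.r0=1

outcome vector order: (T0.r0,T1.r0,T2.r0)
SC (10): 001, 010, 011, 020, 021, 101, 110, 111, 120, 121
SC∖claimed = {111}

missing: T0.r0=1 T1.r0=1 T2.r0=1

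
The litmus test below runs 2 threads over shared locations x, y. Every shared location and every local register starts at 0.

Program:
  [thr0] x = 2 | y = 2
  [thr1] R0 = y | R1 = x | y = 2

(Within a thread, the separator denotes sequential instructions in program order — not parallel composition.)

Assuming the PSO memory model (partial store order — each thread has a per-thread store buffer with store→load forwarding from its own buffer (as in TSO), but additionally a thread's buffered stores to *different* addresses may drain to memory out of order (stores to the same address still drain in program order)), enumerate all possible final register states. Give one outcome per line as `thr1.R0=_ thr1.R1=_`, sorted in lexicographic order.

thr1.R0=0 thr1.R1=0
thr1.R0=0 thr1.R1=2
thr1.R0=2 thr1.R1=0
thr1.R0=2 thr1.R1=2

outcome vector order: (thr1.R0,thr1.R1)
|PSO outcomes| = 4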